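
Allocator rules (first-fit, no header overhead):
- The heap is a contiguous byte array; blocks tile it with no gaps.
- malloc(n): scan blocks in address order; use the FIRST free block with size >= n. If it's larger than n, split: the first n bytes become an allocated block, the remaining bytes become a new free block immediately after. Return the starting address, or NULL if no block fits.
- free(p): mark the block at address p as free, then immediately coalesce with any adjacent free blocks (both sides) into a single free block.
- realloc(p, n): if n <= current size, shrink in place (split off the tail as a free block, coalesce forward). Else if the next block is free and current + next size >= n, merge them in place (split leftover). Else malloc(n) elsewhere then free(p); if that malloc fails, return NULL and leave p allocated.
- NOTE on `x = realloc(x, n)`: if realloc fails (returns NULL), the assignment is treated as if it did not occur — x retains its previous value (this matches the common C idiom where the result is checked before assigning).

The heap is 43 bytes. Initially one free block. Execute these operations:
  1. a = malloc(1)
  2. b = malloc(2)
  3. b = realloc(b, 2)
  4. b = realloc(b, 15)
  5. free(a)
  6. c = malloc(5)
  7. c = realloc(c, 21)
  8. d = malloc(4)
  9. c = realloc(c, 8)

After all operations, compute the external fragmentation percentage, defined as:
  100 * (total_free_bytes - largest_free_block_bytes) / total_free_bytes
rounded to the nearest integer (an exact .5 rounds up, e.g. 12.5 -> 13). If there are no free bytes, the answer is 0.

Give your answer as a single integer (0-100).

Op 1: a = malloc(1) -> a = 0; heap: [0-0 ALLOC][1-42 FREE]
Op 2: b = malloc(2) -> b = 1; heap: [0-0 ALLOC][1-2 ALLOC][3-42 FREE]
Op 3: b = realloc(b, 2) -> b = 1; heap: [0-0 ALLOC][1-2 ALLOC][3-42 FREE]
Op 4: b = realloc(b, 15) -> b = 1; heap: [0-0 ALLOC][1-15 ALLOC][16-42 FREE]
Op 5: free(a) -> (freed a); heap: [0-0 FREE][1-15 ALLOC][16-42 FREE]
Op 6: c = malloc(5) -> c = 16; heap: [0-0 FREE][1-15 ALLOC][16-20 ALLOC][21-42 FREE]
Op 7: c = realloc(c, 21) -> c = 16; heap: [0-0 FREE][1-15 ALLOC][16-36 ALLOC][37-42 FREE]
Op 8: d = malloc(4) -> d = 37; heap: [0-0 FREE][1-15 ALLOC][16-36 ALLOC][37-40 ALLOC][41-42 FREE]
Op 9: c = realloc(c, 8) -> c = 16; heap: [0-0 FREE][1-15 ALLOC][16-23 ALLOC][24-36 FREE][37-40 ALLOC][41-42 FREE]
Free blocks: [1 13 2] total_free=16 largest=13 -> 100*(16-13)/16 = 300/16 = 18.75 -> rounds to 19

Answer: 19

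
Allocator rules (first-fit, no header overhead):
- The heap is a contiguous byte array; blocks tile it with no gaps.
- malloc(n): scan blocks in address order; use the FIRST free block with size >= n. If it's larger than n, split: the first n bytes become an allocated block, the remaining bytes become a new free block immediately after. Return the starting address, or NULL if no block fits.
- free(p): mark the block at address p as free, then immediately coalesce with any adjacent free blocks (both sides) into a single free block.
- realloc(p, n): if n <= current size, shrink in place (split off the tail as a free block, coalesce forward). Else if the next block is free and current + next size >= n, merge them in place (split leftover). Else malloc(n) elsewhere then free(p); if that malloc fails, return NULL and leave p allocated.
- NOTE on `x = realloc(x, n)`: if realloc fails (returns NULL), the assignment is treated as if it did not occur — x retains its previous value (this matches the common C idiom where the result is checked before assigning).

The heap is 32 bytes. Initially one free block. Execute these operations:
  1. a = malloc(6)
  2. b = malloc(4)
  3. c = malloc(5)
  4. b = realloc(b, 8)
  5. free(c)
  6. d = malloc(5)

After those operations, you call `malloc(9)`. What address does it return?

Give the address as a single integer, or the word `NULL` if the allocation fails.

Answer: 23

Derivation:
Op 1: a = malloc(6) -> a = 0; heap: [0-5 ALLOC][6-31 FREE]
Op 2: b = malloc(4) -> b = 6; heap: [0-5 ALLOC][6-9 ALLOC][10-31 FREE]
Op 3: c = malloc(5) -> c = 10; heap: [0-5 ALLOC][6-9 ALLOC][10-14 ALLOC][15-31 FREE]
Op 4: b = realloc(b, 8) -> b = 15; heap: [0-5 ALLOC][6-9 FREE][10-14 ALLOC][15-22 ALLOC][23-31 FREE]
Op 5: free(c) -> (freed c); heap: [0-5 ALLOC][6-14 FREE][15-22 ALLOC][23-31 FREE]
Op 6: d = malloc(5) -> d = 6; heap: [0-5 ALLOC][6-10 ALLOC][11-14 FREE][15-22 ALLOC][23-31 FREE]
malloc(9): first-fit scan over [0-5 ALLOC][6-10 ALLOC][11-14 FREE][15-22 ALLOC][23-31 FREE] -> 23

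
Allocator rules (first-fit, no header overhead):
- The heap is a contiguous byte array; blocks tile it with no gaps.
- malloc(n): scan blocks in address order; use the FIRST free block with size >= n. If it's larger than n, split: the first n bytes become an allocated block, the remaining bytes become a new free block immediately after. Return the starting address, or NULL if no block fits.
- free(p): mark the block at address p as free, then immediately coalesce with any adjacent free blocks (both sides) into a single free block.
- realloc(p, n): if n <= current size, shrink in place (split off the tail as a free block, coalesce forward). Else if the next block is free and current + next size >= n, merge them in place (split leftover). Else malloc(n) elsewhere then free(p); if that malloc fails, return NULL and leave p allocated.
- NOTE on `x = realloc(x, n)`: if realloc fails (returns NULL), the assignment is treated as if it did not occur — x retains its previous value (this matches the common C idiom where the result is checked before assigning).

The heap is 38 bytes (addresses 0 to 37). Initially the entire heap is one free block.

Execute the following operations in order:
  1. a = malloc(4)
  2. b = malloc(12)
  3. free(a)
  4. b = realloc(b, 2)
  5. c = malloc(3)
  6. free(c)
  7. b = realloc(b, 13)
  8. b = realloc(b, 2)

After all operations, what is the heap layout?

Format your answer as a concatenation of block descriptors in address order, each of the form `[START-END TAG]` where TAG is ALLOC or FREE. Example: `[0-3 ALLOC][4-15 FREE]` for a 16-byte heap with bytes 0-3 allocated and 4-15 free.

Op 1: a = malloc(4) -> a = 0; heap: [0-3 ALLOC][4-37 FREE]
Op 2: b = malloc(12) -> b = 4; heap: [0-3 ALLOC][4-15 ALLOC][16-37 FREE]
Op 3: free(a) -> (freed a); heap: [0-3 FREE][4-15 ALLOC][16-37 FREE]
Op 4: b = realloc(b, 2) -> b = 4; heap: [0-3 FREE][4-5 ALLOC][6-37 FREE]
Op 5: c = malloc(3) -> c = 0; heap: [0-2 ALLOC][3-3 FREE][4-5 ALLOC][6-37 FREE]
Op 6: free(c) -> (freed c); heap: [0-3 FREE][4-5 ALLOC][6-37 FREE]
Op 7: b = realloc(b, 13) -> b = 4; heap: [0-3 FREE][4-16 ALLOC][17-37 FREE]
Op 8: b = realloc(b, 2) -> b = 4; heap: [0-3 FREE][4-5 ALLOC][6-37 FREE]

Answer: [0-3 FREE][4-5 ALLOC][6-37 FREE]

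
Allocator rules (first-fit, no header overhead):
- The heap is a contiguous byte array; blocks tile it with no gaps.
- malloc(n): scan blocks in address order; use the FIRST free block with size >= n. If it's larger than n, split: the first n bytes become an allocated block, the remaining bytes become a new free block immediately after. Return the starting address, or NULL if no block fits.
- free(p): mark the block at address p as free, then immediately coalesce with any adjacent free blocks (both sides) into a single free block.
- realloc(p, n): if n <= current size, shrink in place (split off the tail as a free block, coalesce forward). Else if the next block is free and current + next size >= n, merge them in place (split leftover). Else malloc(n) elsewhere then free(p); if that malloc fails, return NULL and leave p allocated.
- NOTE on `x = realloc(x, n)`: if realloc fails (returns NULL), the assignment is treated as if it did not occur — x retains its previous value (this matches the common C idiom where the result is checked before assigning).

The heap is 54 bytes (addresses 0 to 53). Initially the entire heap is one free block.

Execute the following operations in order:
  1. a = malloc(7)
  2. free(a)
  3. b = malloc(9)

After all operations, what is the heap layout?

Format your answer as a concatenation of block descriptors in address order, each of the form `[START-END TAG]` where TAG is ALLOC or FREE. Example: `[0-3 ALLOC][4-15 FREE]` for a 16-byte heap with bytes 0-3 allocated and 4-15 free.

Answer: [0-8 ALLOC][9-53 FREE]

Derivation:
Op 1: a = malloc(7) -> a = 0; heap: [0-6 ALLOC][7-53 FREE]
Op 2: free(a) -> (freed a); heap: [0-53 FREE]
Op 3: b = malloc(9) -> b = 0; heap: [0-8 ALLOC][9-53 FREE]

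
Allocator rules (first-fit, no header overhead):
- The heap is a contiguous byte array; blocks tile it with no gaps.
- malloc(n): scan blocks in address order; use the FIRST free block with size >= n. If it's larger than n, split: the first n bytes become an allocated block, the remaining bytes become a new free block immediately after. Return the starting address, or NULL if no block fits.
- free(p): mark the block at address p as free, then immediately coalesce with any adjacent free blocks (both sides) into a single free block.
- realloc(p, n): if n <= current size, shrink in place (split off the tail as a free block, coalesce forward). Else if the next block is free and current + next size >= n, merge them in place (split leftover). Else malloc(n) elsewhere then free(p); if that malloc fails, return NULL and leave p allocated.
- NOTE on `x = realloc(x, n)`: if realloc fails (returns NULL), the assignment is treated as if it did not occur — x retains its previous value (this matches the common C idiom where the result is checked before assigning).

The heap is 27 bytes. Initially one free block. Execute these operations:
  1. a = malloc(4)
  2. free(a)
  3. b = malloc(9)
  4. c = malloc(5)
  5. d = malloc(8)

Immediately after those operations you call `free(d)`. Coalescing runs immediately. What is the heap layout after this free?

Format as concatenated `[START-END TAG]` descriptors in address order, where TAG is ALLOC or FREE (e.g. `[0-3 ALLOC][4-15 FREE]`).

Op 1: a = malloc(4) -> a = 0; heap: [0-3 ALLOC][4-26 FREE]
Op 2: free(a) -> (freed a); heap: [0-26 FREE]
Op 3: b = malloc(9) -> b = 0; heap: [0-8 ALLOC][9-26 FREE]
Op 4: c = malloc(5) -> c = 9; heap: [0-8 ALLOC][9-13 ALLOC][14-26 FREE]
Op 5: d = malloc(8) -> d = 14; heap: [0-8 ALLOC][9-13 ALLOC][14-21 ALLOC][22-26 FREE]
free(d): d = 14 -> block [14-21 ALLOC]; mark free, coalesce with adjacent free neighbors -> [0-8 ALLOC][9-13 ALLOC][14-26 FREE]

Answer: [0-8 ALLOC][9-13 ALLOC][14-26 FREE]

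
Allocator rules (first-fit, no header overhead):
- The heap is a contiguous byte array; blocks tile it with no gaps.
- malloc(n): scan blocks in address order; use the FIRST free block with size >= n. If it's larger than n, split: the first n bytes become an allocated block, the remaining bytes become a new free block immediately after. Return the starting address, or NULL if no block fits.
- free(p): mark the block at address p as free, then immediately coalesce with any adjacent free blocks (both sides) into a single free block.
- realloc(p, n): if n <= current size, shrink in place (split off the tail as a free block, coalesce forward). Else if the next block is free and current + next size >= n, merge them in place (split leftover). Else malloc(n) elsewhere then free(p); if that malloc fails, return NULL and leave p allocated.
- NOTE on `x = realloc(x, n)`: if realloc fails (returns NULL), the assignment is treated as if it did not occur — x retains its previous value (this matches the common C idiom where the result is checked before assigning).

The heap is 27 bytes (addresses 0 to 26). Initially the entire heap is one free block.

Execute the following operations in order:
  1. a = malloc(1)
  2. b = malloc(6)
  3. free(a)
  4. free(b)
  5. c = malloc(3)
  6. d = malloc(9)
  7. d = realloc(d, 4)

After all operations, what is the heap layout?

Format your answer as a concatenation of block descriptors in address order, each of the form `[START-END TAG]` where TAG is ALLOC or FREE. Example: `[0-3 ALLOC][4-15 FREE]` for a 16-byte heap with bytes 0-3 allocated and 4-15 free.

Answer: [0-2 ALLOC][3-6 ALLOC][7-26 FREE]

Derivation:
Op 1: a = malloc(1) -> a = 0; heap: [0-0 ALLOC][1-26 FREE]
Op 2: b = malloc(6) -> b = 1; heap: [0-0 ALLOC][1-6 ALLOC][7-26 FREE]
Op 3: free(a) -> (freed a); heap: [0-0 FREE][1-6 ALLOC][7-26 FREE]
Op 4: free(b) -> (freed b); heap: [0-26 FREE]
Op 5: c = malloc(3) -> c = 0; heap: [0-2 ALLOC][3-26 FREE]
Op 6: d = malloc(9) -> d = 3; heap: [0-2 ALLOC][3-11 ALLOC][12-26 FREE]
Op 7: d = realloc(d, 4) -> d = 3; heap: [0-2 ALLOC][3-6 ALLOC][7-26 FREE]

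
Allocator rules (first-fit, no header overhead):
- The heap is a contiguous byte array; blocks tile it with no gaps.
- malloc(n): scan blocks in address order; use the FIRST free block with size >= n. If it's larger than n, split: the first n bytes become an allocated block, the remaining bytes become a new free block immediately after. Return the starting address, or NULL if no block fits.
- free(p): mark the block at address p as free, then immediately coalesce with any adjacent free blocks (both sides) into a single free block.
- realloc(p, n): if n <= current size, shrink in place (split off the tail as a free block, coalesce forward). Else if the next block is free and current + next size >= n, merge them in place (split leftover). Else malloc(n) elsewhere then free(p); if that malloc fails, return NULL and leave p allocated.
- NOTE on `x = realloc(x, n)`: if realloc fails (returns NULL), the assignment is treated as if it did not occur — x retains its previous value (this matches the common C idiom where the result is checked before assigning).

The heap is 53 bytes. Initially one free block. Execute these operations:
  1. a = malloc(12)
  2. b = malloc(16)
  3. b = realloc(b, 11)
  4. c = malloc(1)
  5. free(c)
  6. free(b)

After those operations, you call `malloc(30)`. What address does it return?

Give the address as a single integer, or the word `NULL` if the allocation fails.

Op 1: a = malloc(12) -> a = 0; heap: [0-11 ALLOC][12-52 FREE]
Op 2: b = malloc(16) -> b = 12; heap: [0-11 ALLOC][12-27 ALLOC][28-52 FREE]
Op 3: b = realloc(b, 11) -> b = 12; heap: [0-11 ALLOC][12-22 ALLOC][23-52 FREE]
Op 4: c = malloc(1) -> c = 23; heap: [0-11 ALLOC][12-22 ALLOC][23-23 ALLOC][24-52 FREE]
Op 5: free(c) -> (freed c); heap: [0-11 ALLOC][12-22 ALLOC][23-52 FREE]
Op 6: free(b) -> (freed b); heap: [0-11 ALLOC][12-52 FREE]
malloc(30): first-fit scan over [0-11 ALLOC][12-52 FREE] -> 12

Answer: 12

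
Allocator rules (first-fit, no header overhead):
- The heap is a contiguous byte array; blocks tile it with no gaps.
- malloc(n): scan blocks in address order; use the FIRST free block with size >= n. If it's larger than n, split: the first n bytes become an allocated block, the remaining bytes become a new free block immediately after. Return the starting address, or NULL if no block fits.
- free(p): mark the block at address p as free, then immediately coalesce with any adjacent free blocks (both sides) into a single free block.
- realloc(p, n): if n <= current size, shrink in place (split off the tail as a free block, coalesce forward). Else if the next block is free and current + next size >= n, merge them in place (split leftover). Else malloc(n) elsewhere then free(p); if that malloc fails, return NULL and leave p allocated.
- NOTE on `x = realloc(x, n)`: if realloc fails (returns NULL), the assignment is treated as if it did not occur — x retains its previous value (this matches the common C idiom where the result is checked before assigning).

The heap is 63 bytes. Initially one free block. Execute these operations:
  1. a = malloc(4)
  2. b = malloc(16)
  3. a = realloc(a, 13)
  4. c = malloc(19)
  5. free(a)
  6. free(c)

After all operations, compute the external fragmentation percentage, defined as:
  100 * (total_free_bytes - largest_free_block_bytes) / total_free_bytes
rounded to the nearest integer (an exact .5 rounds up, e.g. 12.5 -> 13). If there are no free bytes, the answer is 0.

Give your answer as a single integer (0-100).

Op 1: a = malloc(4) -> a = 0; heap: [0-3 ALLOC][4-62 FREE]
Op 2: b = malloc(16) -> b = 4; heap: [0-3 ALLOC][4-19 ALLOC][20-62 FREE]
Op 3: a = realloc(a, 13) -> a = 20; heap: [0-3 FREE][4-19 ALLOC][20-32 ALLOC][33-62 FREE]
Op 4: c = malloc(19) -> c = 33; heap: [0-3 FREE][4-19 ALLOC][20-32 ALLOC][33-51 ALLOC][52-62 FREE]
Op 5: free(a) -> (freed a); heap: [0-3 FREE][4-19 ALLOC][20-32 FREE][33-51 ALLOC][52-62 FREE]
Op 6: free(c) -> (freed c); heap: [0-3 FREE][4-19 ALLOC][20-62 FREE]
Free blocks: [4 43] total_free=47 largest=43 -> 100*(47-43)/47 = 400/47 ≈ 8.511 -> rounds to 9

Answer: 9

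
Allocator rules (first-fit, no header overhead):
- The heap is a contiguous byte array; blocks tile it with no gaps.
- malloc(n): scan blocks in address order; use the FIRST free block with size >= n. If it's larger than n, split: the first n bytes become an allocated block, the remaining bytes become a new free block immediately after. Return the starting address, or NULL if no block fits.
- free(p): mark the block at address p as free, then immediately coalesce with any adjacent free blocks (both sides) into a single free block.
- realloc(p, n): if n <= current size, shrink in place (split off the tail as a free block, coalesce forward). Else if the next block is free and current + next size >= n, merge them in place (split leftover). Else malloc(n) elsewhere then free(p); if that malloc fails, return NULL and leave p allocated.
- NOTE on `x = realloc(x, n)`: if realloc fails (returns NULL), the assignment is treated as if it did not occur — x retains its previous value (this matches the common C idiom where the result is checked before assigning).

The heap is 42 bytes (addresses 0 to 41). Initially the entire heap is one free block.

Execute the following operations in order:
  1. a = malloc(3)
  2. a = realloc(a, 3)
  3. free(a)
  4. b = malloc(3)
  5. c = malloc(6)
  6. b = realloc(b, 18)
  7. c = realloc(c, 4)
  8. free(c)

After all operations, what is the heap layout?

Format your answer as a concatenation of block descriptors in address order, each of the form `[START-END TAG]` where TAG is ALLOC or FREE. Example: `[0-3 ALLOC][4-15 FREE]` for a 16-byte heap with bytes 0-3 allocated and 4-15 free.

Op 1: a = malloc(3) -> a = 0; heap: [0-2 ALLOC][3-41 FREE]
Op 2: a = realloc(a, 3) -> a = 0; heap: [0-2 ALLOC][3-41 FREE]
Op 3: free(a) -> (freed a); heap: [0-41 FREE]
Op 4: b = malloc(3) -> b = 0; heap: [0-2 ALLOC][3-41 FREE]
Op 5: c = malloc(6) -> c = 3; heap: [0-2 ALLOC][3-8 ALLOC][9-41 FREE]
Op 6: b = realloc(b, 18) -> b = 9; heap: [0-2 FREE][3-8 ALLOC][9-26 ALLOC][27-41 FREE]
Op 7: c = realloc(c, 4) -> c = 3; heap: [0-2 FREE][3-6 ALLOC][7-8 FREE][9-26 ALLOC][27-41 FREE]
Op 8: free(c) -> (freed c); heap: [0-8 FREE][9-26 ALLOC][27-41 FREE]

Answer: [0-8 FREE][9-26 ALLOC][27-41 FREE]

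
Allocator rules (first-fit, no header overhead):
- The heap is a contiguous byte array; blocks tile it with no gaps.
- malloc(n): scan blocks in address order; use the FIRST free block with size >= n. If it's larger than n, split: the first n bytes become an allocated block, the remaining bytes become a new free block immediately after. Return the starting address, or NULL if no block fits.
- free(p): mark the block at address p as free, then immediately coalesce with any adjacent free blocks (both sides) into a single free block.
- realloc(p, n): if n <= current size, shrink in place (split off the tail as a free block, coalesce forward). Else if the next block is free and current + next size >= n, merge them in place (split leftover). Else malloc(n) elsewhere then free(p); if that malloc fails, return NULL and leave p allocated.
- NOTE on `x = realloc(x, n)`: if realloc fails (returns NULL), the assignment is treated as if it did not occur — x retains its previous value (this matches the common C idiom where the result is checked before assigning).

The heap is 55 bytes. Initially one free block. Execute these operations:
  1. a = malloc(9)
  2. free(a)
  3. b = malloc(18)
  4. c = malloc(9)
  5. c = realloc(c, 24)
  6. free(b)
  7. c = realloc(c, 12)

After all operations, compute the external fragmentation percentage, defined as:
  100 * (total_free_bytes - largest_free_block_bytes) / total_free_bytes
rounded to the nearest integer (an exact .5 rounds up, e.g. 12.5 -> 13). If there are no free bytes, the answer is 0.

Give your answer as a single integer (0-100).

Answer: 42

Derivation:
Op 1: a = malloc(9) -> a = 0; heap: [0-8 ALLOC][9-54 FREE]
Op 2: free(a) -> (freed a); heap: [0-54 FREE]
Op 3: b = malloc(18) -> b = 0; heap: [0-17 ALLOC][18-54 FREE]
Op 4: c = malloc(9) -> c = 18; heap: [0-17 ALLOC][18-26 ALLOC][27-54 FREE]
Op 5: c = realloc(c, 24) -> c = 18; heap: [0-17 ALLOC][18-41 ALLOC][42-54 FREE]
Op 6: free(b) -> (freed b); heap: [0-17 FREE][18-41 ALLOC][42-54 FREE]
Op 7: c = realloc(c, 12) -> c = 18; heap: [0-17 FREE][18-29 ALLOC][30-54 FREE]
Free blocks: [18 25] total_free=43 largest=25 -> 100*(43-25)/43 = 1800/43 ≈ 41.860 -> rounds to 42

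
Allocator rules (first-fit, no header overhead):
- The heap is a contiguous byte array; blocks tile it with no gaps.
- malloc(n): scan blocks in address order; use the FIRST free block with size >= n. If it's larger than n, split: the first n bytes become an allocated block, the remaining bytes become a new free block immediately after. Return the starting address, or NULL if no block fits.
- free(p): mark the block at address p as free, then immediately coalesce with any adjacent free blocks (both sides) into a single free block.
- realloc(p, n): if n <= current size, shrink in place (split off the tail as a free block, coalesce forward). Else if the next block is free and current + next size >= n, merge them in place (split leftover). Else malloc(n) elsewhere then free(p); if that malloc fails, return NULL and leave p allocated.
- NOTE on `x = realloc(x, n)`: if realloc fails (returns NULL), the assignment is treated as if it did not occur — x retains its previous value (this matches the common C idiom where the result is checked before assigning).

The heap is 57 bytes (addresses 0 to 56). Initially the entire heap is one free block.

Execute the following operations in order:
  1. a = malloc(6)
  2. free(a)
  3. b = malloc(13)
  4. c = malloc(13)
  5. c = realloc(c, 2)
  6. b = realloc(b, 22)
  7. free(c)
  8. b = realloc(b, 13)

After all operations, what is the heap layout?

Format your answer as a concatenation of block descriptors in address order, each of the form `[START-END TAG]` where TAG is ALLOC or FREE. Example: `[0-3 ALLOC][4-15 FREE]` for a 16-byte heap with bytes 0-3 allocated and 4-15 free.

Answer: [0-14 FREE][15-27 ALLOC][28-56 FREE]

Derivation:
Op 1: a = malloc(6) -> a = 0; heap: [0-5 ALLOC][6-56 FREE]
Op 2: free(a) -> (freed a); heap: [0-56 FREE]
Op 3: b = malloc(13) -> b = 0; heap: [0-12 ALLOC][13-56 FREE]
Op 4: c = malloc(13) -> c = 13; heap: [0-12 ALLOC][13-25 ALLOC][26-56 FREE]
Op 5: c = realloc(c, 2) -> c = 13; heap: [0-12 ALLOC][13-14 ALLOC][15-56 FREE]
Op 6: b = realloc(b, 22) -> b = 15; heap: [0-12 FREE][13-14 ALLOC][15-36 ALLOC][37-56 FREE]
Op 7: free(c) -> (freed c); heap: [0-14 FREE][15-36 ALLOC][37-56 FREE]
Op 8: b = realloc(b, 13) -> b = 15; heap: [0-14 FREE][15-27 ALLOC][28-56 FREE]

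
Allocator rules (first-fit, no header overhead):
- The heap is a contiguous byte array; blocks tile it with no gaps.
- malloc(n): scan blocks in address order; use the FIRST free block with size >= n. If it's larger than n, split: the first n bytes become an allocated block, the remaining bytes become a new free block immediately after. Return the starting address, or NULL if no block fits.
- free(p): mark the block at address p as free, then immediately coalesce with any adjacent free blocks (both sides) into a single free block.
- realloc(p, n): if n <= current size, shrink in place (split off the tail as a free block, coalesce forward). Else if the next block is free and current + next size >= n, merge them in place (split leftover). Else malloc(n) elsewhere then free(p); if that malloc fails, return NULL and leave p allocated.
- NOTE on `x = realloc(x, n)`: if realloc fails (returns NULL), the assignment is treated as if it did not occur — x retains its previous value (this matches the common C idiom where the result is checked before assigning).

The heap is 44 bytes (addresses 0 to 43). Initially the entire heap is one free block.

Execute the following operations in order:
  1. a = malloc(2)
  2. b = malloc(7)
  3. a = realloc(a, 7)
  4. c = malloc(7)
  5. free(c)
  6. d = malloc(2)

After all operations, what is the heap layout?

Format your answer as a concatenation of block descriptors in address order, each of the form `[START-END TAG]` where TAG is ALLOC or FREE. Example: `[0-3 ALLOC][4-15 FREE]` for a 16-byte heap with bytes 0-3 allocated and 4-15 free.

Answer: [0-1 ALLOC][2-8 ALLOC][9-15 ALLOC][16-43 FREE]

Derivation:
Op 1: a = malloc(2) -> a = 0; heap: [0-1 ALLOC][2-43 FREE]
Op 2: b = malloc(7) -> b = 2; heap: [0-1 ALLOC][2-8 ALLOC][9-43 FREE]
Op 3: a = realloc(a, 7) -> a = 9; heap: [0-1 FREE][2-8 ALLOC][9-15 ALLOC][16-43 FREE]
Op 4: c = malloc(7) -> c = 16; heap: [0-1 FREE][2-8 ALLOC][9-15 ALLOC][16-22 ALLOC][23-43 FREE]
Op 5: free(c) -> (freed c); heap: [0-1 FREE][2-8 ALLOC][9-15 ALLOC][16-43 FREE]
Op 6: d = malloc(2) -> d = 0; heap: [0-1 ALLOC][2-8 ALLOC][9-15 ALLOC][16-43 FREE]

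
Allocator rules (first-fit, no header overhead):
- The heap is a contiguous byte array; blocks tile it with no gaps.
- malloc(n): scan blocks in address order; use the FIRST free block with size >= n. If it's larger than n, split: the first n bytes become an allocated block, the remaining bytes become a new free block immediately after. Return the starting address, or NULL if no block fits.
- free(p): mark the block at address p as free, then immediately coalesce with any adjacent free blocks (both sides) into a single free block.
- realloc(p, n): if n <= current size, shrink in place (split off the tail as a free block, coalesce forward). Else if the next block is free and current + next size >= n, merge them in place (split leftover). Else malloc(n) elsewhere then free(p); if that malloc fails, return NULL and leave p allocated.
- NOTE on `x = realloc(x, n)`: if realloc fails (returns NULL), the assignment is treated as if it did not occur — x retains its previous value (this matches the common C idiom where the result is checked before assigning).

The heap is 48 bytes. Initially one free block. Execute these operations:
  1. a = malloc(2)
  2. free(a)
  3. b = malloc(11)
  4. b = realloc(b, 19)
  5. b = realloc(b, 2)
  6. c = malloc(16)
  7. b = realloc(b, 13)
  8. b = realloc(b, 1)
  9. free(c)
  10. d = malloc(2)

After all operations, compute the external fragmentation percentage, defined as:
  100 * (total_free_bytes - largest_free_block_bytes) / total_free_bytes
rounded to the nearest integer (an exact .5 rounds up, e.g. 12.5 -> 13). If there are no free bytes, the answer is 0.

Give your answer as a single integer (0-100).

Answer: 36

Derivation:
Op 1: a = malloc(2) -> a = 0; heap: [0-1 ALLOC][2-47 FREE]
Op 2: free(a) -> (freed a); heap: [0-47 FREE]
Op 3: b = malloc(11) -> b = 0; heap: [0-10 ALLOC][11-47 FREE]
Op 4: b = realloc(b, 19) -> b = 0; heap: [0-18 ALLOC][19-47 FREE]
Op 5: b = realloc(b, 2) -> b = 0; heap: [0-1 ALLOC][2-47 FREE]
Op 6: c = malloc(16) -> c = 2; heap: [0-1 ALLOC][2-17 ALLOC][18-47 FREE]
Op 7: b = realloc(b, 13) -> b = 18; heap: [0-1 FREE][2-17 ALLOC][18-30 ALLOC][31-47 FREE]
Op 8: b = realloc(b, 1) -> b = 18; heap: [0-1 FREE][2-17 ALLOC][18-18 ALLOC][19-47 FREE]
Op 9: free(c) -> (freed c); heap: [0-17 FREE][18-18 ALLOC][19-47 FREE]
Op 10: d = malloc(2) -> d = 0; heap: [0-1 ALLOC][2-17 FREE][18-18 ALLOC][19-47 FREE]
Free blocks: [16 29] total_free=45 largest=29 -> 100*(45-29)/45 = 1600/45 ≈ 35.556 -> rounds to 36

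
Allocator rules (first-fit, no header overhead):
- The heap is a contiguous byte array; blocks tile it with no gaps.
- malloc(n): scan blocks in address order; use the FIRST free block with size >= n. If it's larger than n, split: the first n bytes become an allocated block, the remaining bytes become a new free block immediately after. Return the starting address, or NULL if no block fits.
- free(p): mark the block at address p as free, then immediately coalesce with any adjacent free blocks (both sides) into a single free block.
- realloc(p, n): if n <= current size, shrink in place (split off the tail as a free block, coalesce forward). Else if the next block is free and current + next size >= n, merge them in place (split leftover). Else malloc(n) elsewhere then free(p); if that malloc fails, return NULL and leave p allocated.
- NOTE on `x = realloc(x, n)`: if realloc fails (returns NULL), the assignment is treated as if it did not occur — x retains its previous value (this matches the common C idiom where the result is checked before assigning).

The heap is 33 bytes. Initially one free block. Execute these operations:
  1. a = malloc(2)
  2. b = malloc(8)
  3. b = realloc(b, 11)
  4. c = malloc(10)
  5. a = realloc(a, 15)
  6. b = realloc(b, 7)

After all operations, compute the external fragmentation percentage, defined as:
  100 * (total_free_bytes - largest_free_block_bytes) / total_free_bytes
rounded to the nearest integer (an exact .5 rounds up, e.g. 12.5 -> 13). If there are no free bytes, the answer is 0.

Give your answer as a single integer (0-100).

Answer: 29

Derivation:
Op 1: a = malloc(2) -> a = 0; heap: [0-1 ALLOC][2-32 FREE]
Op 2: b = malloc(8) -> b = 2; heap: [0-1 ALLOC][2-9 ALLOC][10-32 FREE]
Op 3: b = realloc(b, 11) -> b = 2; heap: [0-1 ALLOC][2-12 ALLOC][13-32 FREE]
Op 4: c = malloc(10) -> c = 13; heap: [0-1 ALLOC][2-12 ALLOC][13-22 ALLOC][23-32 FREE]
Op 5: a = realloc(a, 15) -> NULL (a unchanged); heap: [0-1 ALLOC][2-12 ALLOC][13-22 ALLOC][23-32 FREE]
Op 6: b = realloc(b, 7) -> b = 2; heap: [0-1 ALLOC][2-8 ALLOC][9-12 FREE][13-22 ALLOC][23-32 FREE]
Free blocks: [4 10] total_free=14 largest=10 -> 100*(14-10)/14 = 400/14 ≈ 28.571 -> rounds to 29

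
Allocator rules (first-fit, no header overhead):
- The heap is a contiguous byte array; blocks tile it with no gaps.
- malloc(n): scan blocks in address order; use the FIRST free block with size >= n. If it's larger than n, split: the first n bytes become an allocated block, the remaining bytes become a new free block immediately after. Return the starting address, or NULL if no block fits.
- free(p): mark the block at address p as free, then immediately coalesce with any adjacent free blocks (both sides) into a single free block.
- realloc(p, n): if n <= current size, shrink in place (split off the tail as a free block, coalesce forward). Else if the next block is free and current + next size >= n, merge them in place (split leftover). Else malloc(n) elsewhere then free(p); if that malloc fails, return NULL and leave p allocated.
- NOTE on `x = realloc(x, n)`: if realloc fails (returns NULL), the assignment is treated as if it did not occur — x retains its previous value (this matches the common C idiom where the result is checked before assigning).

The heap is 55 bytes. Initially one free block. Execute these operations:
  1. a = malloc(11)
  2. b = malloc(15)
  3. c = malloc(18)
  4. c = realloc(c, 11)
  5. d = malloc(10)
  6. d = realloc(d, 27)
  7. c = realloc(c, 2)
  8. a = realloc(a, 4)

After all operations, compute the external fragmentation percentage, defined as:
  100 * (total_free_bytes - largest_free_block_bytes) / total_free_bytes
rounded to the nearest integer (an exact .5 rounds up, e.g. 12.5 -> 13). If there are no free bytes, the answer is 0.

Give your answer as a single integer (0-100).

Op 1: a = malloc(11) -> a = 0; heap: [0-10 ALLOC][11-54 FREE]
Op 2: b = malloc(15) -> b = 11; heap: [0-10 ALLOC][11-25 ALLOC][26-54 FREE]
Op 3: c = malloc(18) -> c = 26; heap: [0-10 ALLOC][11-25 ALLOC][26-43 ALLOC][44-54 FREE]
Op 4: c = realloc(c, 11) -> c = 26; heap: [0-10 ALLOC][11-25 ALLOC][26-36 ALLOC][37-54 FREE]
Op 5: d = malloc(10) -> d = 37; heap: [0-10 ALLOC][11-25 ALLOC][26-36 ALLOC][37-46 ALLOC][47-54 FREE]
Op 6: d = realloc(d, 27) -> NULL (d unchanged); heap: [0-10 ALLOC][11-25 ALLOC][26-36 ALLOC][37-46 ALLOC][47-54 FREE]
Op 7: c = realloc(c, 2) -> c = 26; heap: [0-10 ALLOC][11-25 ALLOC][26-27 ALLOC][28-36 FREE][37-46 ALLOC][47-54 FREE]
Op 8: a = realloc(a, 4) -> a = 0; heap: [0-3 ALLOC][4-10 FREE][11-25 ALLOC][26-27 ALLOC][28-36 FREE][37-46 ALLOC][47-54 FREE]
Free blocks: [7 9 8] total_free=24 largest=9 -> 100*(24-9)/24 = 1500/24 = 62.5 -> rounds to 63

Answer: 63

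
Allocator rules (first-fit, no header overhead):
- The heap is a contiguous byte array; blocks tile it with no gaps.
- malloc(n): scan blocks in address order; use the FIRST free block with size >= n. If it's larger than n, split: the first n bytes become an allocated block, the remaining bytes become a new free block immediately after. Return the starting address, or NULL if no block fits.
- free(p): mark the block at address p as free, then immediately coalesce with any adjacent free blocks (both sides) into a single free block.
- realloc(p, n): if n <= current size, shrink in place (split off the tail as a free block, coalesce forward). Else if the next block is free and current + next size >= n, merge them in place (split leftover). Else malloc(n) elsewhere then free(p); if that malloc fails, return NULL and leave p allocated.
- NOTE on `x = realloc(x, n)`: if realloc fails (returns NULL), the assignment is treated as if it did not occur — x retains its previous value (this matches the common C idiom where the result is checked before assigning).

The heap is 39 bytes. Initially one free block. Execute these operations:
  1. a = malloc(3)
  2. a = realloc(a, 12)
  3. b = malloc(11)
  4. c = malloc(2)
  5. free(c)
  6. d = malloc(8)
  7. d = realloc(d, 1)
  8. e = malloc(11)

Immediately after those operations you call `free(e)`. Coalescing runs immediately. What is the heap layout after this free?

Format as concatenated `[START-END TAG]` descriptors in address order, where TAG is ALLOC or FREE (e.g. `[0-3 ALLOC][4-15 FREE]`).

Op 1: a = malloc(3) -> a = 0; heap: [0-2 ALLOC][3-38 FREE]
Op 2: a = realloc(a, 12) -> a = 0; heap: [0-11 ALLOC][12-38 FREE]
Op 3: b = malloc(11) -> b = 12; heap: [0-11 ALLOC][12-22 ALLOC][23-38 FREE]
Op 4: c = malloc(2) -> c = 23; heap: [0-11 ALLOC][12-22 ALLOC][23-24 ALLOC][25-38 FREE]
Op 5: free(c) -> (freed c); heap: [0-11 ALLOC][12-22 ALLOC][23-38 FREE]
Op 6: d = malloc(8) -> d = 23; heap: [0-11 ALLOC][12-22 ALLOC][23-30 ALLOC][31-38 FREE]
Op 7: d = realloc(d, 1) -> d = 23; heap: [0-11 ALLOC][12-22 ALLOC][23-23 ALLOC][24-38 FREE]
Op 8: e = malloc(11) -> e = 24; heap: [0-11 ALLOC][12-22 ALLOC][23-23 ALLOC][24-34 ALLOC][35-38 FREE]
free(e): e = 24 -> block [24-34 ALLOC]; mark free, coalesce with adjacent free neighbors -> [0-11 ALLOC][12-22 ALLOC][23-23 ALLOC][24-38 FREE]

Answer: [0-11 ALLOC][12-22 ALLOC][23-23 ALLOC][24-38 FREE]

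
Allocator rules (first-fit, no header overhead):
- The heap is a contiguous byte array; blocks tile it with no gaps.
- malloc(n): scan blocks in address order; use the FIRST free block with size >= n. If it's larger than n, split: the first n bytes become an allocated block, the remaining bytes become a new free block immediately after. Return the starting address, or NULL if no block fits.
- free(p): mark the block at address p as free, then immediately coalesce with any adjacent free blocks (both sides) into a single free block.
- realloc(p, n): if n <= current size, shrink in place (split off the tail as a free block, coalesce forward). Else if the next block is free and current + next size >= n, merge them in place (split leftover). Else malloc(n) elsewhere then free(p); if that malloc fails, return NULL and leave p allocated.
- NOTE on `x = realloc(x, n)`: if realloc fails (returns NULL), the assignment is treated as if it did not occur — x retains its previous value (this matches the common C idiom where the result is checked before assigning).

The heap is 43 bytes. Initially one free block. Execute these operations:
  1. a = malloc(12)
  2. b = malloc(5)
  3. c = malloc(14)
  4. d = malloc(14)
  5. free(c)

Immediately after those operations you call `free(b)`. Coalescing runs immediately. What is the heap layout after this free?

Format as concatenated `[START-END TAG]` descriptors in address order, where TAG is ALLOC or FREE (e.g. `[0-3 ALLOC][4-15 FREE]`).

Op 1: a = malloc(12) -> a = 0; heap: [0-11 ALLOC][12-42 FREE]
Op 2: b = malloc(5) -> b = 12; heap: [0-11 ALLOC][12-16 ALLOC][17-42 FREE]
Op 3: c = malloc(14) -> c = 17; heap: [0-11 ALLOC][12-16 ALLOC][17-30 ALLOC][31-42 FREE]
Op 4: d = malloc(14) -> d = NULL; heap: [0-11 ALLOC][12-16 ALLOC][17-30 ALLOC][31-42 FREE]
Op 5: free(c) -> (freed c); heap: [0-11 ALLOC][12-16 ALLOC][17-42 FREE]
free(b): b = 12 -> block [12-16 ALLOC]; mark free, coalesce with adjacent free neighbors -> [0-11 ALLOC][12-42 FREE]

Answer: [0-11 ALLOC][12-42 FREE]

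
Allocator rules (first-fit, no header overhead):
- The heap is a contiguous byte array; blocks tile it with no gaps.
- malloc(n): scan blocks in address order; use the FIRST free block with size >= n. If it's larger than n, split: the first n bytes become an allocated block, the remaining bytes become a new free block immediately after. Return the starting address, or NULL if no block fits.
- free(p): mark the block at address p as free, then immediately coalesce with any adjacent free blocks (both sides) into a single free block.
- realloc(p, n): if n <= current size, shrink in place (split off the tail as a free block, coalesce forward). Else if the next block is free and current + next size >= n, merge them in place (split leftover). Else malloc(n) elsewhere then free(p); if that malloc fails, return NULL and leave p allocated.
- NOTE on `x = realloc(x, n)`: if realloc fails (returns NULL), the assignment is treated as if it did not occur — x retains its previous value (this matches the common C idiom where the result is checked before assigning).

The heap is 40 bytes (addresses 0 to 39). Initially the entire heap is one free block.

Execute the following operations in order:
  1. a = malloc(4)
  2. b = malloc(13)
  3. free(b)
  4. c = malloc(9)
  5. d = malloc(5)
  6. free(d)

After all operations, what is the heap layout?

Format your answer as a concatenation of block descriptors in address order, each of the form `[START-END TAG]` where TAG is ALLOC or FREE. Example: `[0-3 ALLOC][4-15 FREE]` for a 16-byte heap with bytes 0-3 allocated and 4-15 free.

Op 1: a = malloc(4) -> a = 0; heap: [0-3 ALLOC][4-39 FREE]
Op 2: b = malloc(13) -> b = 4; heap: [0-3 ALLOC][4-16 ALLOC][17-39 FREE]
Op 3: free(b) -> (freed b); heap: [0-3 ALLOC][4-39 FREE]
Op 4: c = malloc(9) -> c = 4; heap: [0-3 ALLOC][4-12 ALLOC][13-39 FREE]
Op 5: d = malloc(5) -> d = 13; heap: [0-3 ALLOC][4-12 ALLOC][13-17 ALLOC][18-39 FREE]
Op 6: free(d) -> (freed d); heap: [0-3 ALLOC][4-12 ALLOC][13-39 FREE]

Answer: [0-3 ALLOC][4-12 ALLOC][13-39 FREE]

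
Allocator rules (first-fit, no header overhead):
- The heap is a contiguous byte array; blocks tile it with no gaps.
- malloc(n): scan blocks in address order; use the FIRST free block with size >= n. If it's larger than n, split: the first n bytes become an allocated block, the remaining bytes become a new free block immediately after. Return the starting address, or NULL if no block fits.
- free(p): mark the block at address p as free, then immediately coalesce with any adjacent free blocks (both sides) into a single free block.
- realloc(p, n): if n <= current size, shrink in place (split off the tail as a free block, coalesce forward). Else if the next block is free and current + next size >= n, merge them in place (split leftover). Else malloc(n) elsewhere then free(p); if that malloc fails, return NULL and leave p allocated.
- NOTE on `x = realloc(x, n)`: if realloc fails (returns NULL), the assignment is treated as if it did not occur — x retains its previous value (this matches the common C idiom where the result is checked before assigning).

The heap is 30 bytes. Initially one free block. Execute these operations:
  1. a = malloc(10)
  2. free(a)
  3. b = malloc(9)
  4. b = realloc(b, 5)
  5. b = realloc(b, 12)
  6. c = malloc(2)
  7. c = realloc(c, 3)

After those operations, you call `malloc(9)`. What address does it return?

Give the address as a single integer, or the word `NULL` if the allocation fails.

Op 1: a = malloc(10) -> a = 0; heap: [0-9 ALLOC][10-29 FREE]
Op 2: free(a) -> (freed a); heap: [0-29 FREE]
Op 3: b = malloc(9) -> b = 0; heap: [0-8 ALLOC][9-29 FREE]
Op 4: b = realloc(b, 5) -> b = 0; heap: [0-4 ALLOC][5-29 FREE]
Op 5: b = realloc(b, 12) -> b = 0; heap: [0-11 ALLOC][12-29 FREE]
Op 6: c = malloc(2) -> c = 12; heap: [0-11 ALLOC][12-13 ALLOC][14-29 FREE]
Op 7: c = realloc(c, 3) -> c = 12; heap: [0-11 ALLOC][12-14 ALLOC][15-29 FREE]
malloc(9): first-fit scan over [0-11 ALLOC][12-14 ALLOC][15-29 FREE] -> 15

Answer: 15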